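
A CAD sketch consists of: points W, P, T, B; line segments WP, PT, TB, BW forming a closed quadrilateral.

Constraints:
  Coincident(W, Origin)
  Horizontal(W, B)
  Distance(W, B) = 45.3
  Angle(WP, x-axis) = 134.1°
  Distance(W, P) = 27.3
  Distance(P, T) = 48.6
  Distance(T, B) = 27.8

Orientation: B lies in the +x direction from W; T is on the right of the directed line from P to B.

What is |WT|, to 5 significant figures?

21.918

Checks: |PT| = 48.60 ✓; |TB| = 27.80 ✓.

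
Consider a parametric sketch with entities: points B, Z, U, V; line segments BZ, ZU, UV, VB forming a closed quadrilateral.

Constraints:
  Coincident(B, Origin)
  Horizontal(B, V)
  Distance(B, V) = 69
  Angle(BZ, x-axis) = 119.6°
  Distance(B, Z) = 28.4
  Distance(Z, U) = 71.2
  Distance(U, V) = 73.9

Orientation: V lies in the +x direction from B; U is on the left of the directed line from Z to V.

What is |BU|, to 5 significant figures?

80.516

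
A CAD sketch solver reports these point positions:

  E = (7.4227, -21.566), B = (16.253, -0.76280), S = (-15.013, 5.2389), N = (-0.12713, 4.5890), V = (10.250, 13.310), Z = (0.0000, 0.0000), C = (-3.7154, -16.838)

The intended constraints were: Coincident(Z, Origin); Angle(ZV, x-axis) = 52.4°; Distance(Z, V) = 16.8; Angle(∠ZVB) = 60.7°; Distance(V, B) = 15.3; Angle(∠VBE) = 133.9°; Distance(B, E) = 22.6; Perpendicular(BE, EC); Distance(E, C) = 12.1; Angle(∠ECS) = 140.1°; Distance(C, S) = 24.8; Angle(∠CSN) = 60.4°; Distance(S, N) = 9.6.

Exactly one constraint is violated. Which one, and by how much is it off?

Distance(S, N) = 9.6 — off by 5.30.

Z = (0.00, 0.00) ✓; ZV at 52.40° ✓; |ZV| = 16.80 ✓; ∠ZVB = 60.70° ✓; |VB| = 15.30 ✓; ∠VBE = 133.9° ✓; |BE| = 22.60 ✓; ∠(BE, EC) = 90.00° ✓; |EC| = 12.10 ✓; ∠ECS = 140.1° ✓; |CS| = 24.80 ✓; ∠CSN = 60.40° ✓; |SN| = 14.90 ✗.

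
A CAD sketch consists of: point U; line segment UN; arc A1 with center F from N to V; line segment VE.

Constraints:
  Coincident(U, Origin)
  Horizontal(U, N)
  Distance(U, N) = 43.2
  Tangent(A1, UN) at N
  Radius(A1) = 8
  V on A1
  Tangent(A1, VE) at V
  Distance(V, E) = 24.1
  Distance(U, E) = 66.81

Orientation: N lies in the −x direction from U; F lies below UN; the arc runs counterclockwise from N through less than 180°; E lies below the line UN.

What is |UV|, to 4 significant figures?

50.37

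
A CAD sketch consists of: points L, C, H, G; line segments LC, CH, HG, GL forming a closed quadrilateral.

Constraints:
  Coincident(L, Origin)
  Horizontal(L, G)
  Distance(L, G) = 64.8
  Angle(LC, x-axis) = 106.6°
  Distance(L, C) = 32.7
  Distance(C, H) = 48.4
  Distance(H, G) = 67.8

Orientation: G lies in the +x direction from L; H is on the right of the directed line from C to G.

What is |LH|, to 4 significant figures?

16.37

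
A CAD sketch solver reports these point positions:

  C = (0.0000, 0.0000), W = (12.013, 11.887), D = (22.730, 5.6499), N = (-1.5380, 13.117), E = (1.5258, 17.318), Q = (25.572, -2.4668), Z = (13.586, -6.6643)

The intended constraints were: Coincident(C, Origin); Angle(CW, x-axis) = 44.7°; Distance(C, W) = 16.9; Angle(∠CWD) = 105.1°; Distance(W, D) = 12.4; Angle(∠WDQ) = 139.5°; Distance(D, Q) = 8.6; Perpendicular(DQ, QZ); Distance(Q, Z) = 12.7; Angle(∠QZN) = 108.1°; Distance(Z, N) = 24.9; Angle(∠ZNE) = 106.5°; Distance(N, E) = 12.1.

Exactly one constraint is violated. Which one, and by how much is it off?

Distance(N, E) = 12.1 — off by 6.90.

C = (0.00, 0.00) ✓; CW at 44.70° ✓; |CW| = 16.90 ✓; ∠CWD = 105.1° ✓; |WD| = 12.40 ✓; ∠WDQ = 139.5° ✓; |DQ| = 8.600 ✓; ∠(DQ, QZ) = 90.00° ✓; |QZ| = 12.70 ✓; ∠QZN = 108.1° ✓; |ZN| = 24.90 ✓; ∠ZNE = 106.5° ✓; |NE| = 5.200 ✗.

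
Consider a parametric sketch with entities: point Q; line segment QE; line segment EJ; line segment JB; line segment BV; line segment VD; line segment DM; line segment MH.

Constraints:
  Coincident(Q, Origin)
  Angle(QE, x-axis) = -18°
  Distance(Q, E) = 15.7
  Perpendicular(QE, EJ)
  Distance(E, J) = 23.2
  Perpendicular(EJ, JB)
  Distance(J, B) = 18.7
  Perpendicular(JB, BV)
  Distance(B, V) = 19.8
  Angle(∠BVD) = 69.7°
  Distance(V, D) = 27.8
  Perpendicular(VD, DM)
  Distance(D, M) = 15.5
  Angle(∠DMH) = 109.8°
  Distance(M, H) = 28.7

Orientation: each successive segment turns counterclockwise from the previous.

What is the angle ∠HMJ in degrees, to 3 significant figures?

65.0°

Q is at the origin; QE runs at -18.0° with length 15.7, so E = (14.9, -4.85). The perpendicularity gives EJ at right angles to QE, so EJ runs at 72.0°; with |EJ| = 23.2, J = (22.1, 17.2). EJ ⟂ JB, so JB runs at 162°; with |JB| = 18.7, B = (4.32, 23.0). The perpendicularity gives BV at right angles to JB, so BV runs at -108°; with |BV| = 19.8, V = (-1.80, 4.16). ∠BVD = 69.7° gives VD at 2.30° from the x-axis; with |VD| = 27.8, D = (26.0, 5.28). VD is perpendicular to DM, so DM runs at 92.3°; with |DM| = 15.5, M = (25.4, 20.8). ∠DMH = 109.8° gives MH at 162° from the x-axis; with |MH| = 28.7, H = (-2.02, 29.4). Then cos ∠HMJ = MH·MJ / (|MH||MJ|), giving 65.0°.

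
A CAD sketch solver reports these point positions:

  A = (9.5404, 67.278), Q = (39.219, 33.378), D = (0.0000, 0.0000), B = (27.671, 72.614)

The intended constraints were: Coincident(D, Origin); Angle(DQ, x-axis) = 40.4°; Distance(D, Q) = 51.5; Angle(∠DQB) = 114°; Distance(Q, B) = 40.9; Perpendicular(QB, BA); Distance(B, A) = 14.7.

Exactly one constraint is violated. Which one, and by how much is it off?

Distance(B, A) = 14.7 — off by 4.20.

D = (0.00, 0.00) ✓; DQ at 40.40° ✓; |DQ| = 51.50 ✓; ∠DQB = 114.0° ✓; |QB| = 40.90 ✓; ∠(QB, BA) = 90.00° ✓; |BA| = 18.90 ✗.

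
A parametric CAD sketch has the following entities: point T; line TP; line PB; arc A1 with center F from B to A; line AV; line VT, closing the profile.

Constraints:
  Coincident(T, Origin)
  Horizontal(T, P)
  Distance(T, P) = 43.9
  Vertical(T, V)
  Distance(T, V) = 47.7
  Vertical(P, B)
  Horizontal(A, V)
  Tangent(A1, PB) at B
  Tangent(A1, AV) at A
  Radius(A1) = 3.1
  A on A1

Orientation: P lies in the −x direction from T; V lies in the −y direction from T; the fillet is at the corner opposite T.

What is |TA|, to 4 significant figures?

62.77

The virtual corner opposite T is at (-43.90, -47.70). Since A1 is tangent to PB there, FB ⟂ PB and the tangent condition forces FA to be normal to AV, with radius 3.1, so the center F sits 3.1 in from both sides at F = (-40.80, -44.60). That places the tangent points at B = (-43.90, -44.60) on PB and A = (-40.80, -47.70) on AV. Then |TA| = |A − T| = 62.77.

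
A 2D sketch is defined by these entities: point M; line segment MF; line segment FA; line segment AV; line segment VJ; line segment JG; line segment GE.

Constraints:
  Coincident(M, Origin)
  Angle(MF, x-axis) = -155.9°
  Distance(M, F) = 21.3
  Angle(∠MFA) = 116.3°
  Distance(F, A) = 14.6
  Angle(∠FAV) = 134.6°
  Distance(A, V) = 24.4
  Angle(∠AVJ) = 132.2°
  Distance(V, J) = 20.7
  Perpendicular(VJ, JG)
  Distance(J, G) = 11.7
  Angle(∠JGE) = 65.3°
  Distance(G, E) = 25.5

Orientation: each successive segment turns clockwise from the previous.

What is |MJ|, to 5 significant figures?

44.273

M is at the origin; MF runs at -155.9° with length 21.3, so F = (-19.443, -8.6974). ∠MFA = 116.3° gives FA at 140.40° from the x-axis; with |FA| = 14.6, A = (-30.693, 0.60895). ∠FAV = 134.6° gives AV at 95.000° from the x-axis; with |AV| = 24.4, V = (-32.819, 24.916). ∠AVJ = 132.2° gives VJ at 47.200° from the x-axis; with |VJ| = 20.7, J = (-18.755, 40.104). Then |MJ| = |J − M| = 44.273.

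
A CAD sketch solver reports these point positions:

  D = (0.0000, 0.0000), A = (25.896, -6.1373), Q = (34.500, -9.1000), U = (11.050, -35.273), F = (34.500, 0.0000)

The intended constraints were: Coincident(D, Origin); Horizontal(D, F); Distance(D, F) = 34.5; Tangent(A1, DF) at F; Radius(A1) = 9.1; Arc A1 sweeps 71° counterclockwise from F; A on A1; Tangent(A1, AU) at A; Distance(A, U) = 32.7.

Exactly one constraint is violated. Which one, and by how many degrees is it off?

Tangent(A1, AU) at A — off by 8.00°.

D = (0.00, 0.00) ✓; D.y = 0.00, F.y = 0.00 ✓; |DF| = 34.50 ✓; ∠(QF, FD) = 90.00° ✓; |QF| = 9.100 ✓; bearing(Q→A) − bearing(Q→F) = 71.00° ✓; |QA| = 9.100 ✓; ∠(QA, AU) = 98.00° ✗; |AU| = 32.70 ✓.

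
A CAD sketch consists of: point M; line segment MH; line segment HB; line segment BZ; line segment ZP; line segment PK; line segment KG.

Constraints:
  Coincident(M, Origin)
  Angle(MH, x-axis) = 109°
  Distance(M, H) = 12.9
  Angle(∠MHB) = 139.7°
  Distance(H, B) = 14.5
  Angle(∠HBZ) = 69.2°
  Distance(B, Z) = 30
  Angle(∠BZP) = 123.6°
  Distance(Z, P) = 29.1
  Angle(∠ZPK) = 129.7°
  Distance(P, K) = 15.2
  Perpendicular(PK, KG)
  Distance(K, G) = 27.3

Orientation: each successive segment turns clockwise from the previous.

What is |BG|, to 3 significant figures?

34.7

M is at the origin; MH runs at 109.0° with length 12.9, so H = (-4.20, 12.2). ∠MHB = 139.7° gives HB at 68.7° from the x-axis; with |HB| = 14.5, B = (1.07, 25.7). ∠HBZ = 69.2° gives BZ at -42.1° from the x-axis; with |BZ| = 30.0, Z = (23.3, 5.59). ∠BZP = 123.6° gives ZP at -98.5° from the x-axis; with |ZP| = 29.1, P = (19.0, -23.2). ∠ZPK = 129.7° gives PK at -149° from the x-axis; with |PK| = 15.2, K = (6.02, -31.1). PK is perpendicular to KG, so KG runs at 121°; with |KG| = 27.3, G = (-8.12, -7.71). Then |BG| = |G − B| = 34.7.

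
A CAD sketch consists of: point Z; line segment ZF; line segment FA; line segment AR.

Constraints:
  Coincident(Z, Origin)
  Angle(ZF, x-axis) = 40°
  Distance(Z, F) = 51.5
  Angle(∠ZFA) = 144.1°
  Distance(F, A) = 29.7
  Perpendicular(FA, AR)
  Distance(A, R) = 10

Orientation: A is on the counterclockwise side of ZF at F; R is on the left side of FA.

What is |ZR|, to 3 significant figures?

74.2

∠ZFA = 144.1°, so FA runs at 40.0° + (180° − 144.1°) = 75.9° from the x-axis; with |FA| = 29.7, A = F + 29.7·(cos 75.9°, sin 75.9°) = (46.7, 61.9). FA ⟂ AR; with |AR| = 10.0 on the left of FA, R = A + 10.0·(-0.970, 0.244) = (37.0, 64.3). Then |ZR| = |R − Z| = 74.2.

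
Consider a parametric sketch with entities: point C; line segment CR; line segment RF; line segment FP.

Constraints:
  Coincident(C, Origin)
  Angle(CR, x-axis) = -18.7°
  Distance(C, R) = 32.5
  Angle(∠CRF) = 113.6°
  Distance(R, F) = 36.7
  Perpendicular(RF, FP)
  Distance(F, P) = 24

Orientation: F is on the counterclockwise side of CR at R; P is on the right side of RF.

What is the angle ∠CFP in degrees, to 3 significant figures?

121°

∠CRF = 113.6°, so RF runs at -18.7° + (180° − 113.6°) = 47.7° from the x-axis; with |RF| = 36.7, F = R + 36.7·(cos 47.7°, sin 47.7°) = (55.5, 16.7). The perpendicularity gives FP at right angles to RF; with |FP| = 24.0 on the right of RF, P = F + 24.0·(0.740, -0.673) = (73.2, 0.572). Then cos ∠CFP = FC·FP / (|FC||FP|), giving 121°.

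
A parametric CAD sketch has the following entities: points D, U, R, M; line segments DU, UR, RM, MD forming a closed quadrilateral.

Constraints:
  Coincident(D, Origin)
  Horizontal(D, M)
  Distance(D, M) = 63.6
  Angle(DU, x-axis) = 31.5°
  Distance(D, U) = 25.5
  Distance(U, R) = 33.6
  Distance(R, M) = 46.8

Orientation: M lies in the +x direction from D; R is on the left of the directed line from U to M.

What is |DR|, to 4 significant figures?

57.86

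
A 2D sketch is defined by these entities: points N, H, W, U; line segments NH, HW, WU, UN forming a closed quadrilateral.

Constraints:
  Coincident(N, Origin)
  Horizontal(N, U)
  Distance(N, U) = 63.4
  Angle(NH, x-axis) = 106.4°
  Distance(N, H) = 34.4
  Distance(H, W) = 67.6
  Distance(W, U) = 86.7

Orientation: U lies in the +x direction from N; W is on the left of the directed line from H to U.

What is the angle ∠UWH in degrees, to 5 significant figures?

61.171°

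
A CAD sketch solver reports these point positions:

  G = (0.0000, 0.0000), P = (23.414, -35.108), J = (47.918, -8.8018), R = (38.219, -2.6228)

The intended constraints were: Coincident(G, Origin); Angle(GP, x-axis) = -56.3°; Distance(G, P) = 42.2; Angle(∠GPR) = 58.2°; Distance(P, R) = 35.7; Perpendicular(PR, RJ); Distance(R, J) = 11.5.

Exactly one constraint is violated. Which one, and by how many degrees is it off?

Perpendicular(PR, RJ) — off by 8.00°.

G = (0.00, 0.00) ✓; GP at -56.30° ✓; |GP| = 42.20 ✓; ∠GPR = 58.20° ✓; |PR| = 35.70 ✓; ∠(PR, RJ) = 98.00° ✗; |RJ| = 11.50 ✓.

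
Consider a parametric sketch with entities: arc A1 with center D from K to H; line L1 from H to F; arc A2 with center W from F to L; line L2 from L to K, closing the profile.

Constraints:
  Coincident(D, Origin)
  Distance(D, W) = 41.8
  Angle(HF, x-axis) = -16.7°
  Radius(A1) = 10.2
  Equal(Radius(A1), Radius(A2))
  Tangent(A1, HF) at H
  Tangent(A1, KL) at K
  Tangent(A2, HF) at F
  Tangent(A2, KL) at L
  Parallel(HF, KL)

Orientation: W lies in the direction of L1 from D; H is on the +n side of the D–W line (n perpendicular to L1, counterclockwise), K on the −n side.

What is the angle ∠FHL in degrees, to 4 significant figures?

26.01°

Tangency of A1 to both parallel lines with radius 10.2 puts H and K at D ± 10.2·n: H = (2.931, 9.770), K = (-2.931, -9.770). Equal radii place F and L the same way about W: F = W + 10.2·n = (42.97, -2.242), L = W − 10.2·n = (37.11, -21.78). Then cos ∠FHL = HF·HL / (|HF||HL|), giving 26.01°.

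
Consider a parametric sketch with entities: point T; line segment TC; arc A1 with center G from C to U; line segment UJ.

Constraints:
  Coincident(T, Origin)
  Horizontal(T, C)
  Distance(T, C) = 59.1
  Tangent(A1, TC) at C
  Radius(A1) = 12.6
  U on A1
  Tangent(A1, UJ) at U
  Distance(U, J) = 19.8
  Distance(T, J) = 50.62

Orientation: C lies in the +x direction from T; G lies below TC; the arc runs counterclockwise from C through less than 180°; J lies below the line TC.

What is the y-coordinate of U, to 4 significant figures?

-9.363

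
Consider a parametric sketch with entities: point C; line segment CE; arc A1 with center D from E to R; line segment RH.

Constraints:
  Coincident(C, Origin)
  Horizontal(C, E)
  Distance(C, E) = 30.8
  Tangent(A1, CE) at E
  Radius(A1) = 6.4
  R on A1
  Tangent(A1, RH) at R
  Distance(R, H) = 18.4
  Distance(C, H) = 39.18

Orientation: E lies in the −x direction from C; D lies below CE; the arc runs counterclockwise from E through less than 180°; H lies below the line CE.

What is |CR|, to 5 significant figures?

37.753

Checks: C.y = 0.00, E.y = 0.00 ✓; |DE| = 6.400 ✓; |DR| = 6.400 ✓; ∠(DR, RH) = 90.00° ✓; |RH| = 18.40 ✓; |CH| = 39.18 ✓.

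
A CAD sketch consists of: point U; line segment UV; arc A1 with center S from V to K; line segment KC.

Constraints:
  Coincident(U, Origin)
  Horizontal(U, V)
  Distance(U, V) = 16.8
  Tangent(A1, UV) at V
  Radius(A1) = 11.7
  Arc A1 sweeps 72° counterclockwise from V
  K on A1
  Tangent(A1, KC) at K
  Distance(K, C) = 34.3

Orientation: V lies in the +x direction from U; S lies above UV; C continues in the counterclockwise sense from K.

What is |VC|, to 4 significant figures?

46.14

U is at the origin; UV is horizontal with |UV| = 16.8 and V on the +x side, so V = (16.80, 0.000). Since A1 is tangent to UV there, SV ⟂ UV, so S = V + (0, 11.7) = (16.80, 11.70). On A1, V sits at bearing -90° from S; a 72° counterclockwise sweep puts K at bearing -18°, so K = S + 11.7·(cos -18°, sin -18°) = (27.93, 8.085). Tangency of A1 to KC means the radius SK is perpendicular to KC, so KC runs along (−sin -18°, cos -18°); with |KC| = 34.3, C = (38.53, 40.71). Then |VC| = |C − V| = 46.14.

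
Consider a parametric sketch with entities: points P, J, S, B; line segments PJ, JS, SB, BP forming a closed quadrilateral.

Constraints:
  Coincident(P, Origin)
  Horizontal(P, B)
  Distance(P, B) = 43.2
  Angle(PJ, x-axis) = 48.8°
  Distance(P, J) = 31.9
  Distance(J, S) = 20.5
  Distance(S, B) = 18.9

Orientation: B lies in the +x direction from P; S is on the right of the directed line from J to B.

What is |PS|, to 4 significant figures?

24.99

Checks: |JS| = 20.50 ✓; |SB| = 18.90 ✓.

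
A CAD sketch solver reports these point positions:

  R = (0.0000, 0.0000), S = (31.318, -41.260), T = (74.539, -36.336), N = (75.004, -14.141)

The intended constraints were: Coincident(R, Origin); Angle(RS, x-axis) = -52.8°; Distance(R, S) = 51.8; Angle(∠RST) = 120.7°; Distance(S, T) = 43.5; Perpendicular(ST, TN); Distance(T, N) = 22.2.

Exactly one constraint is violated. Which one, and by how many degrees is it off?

Perpendicular(ST, TN) — off by 7.70°.

R = (0.00, 0.00) ✓; RS at -52.80° ✓; |RS| = 51.80 ✓; ∠RST = 120.7° ✓; |ST| = 43.50 ✓; ∠(ST, TN) = 82.30° ✗; |TN| = 22.20 ✓.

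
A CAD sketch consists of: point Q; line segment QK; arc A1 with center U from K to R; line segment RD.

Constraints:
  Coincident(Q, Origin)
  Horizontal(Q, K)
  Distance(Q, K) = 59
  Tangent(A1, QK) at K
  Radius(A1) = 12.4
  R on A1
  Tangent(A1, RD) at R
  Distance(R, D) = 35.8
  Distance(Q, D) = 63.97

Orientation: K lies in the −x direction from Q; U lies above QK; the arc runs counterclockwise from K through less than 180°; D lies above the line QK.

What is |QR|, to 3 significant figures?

48.0

Q is at the origin; Q and K share the same y with |QK| = 59.0 and K on the −x side, so K = (-59.0, 0.00). The tangent condition forces UK to be normal to QK, so U = K + (0, 12.4) = (-59.0, 12.4). Since UR ⟂ RD (tangency), |UD| = √(12.4² + 35.8²) = 37.9 regardless of where R sits on A1. So D lies on both circle(Q, 63.97) and circle(U, 37.9); the above-QK intersection is D = (-43.5, 46.9). R is the foot of the tangent from D: R = (-46.6, 11.3).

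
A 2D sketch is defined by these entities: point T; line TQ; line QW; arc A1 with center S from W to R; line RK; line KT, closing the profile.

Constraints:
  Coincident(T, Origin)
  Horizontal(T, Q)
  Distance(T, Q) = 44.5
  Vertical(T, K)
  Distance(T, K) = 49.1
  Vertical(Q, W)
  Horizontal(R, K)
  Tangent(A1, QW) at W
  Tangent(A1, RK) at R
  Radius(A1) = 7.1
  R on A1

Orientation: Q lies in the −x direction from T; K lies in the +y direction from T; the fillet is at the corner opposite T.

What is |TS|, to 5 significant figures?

56.238

T is at the origin; T and Q share the same y with |TQ| = 44.5 and Q on the −x side, so Q = (-44.500, 0.0000). TK is vertical with |TK| = 49.1 and K on the +y side, so K = (0.0000, 49.100). The virtual corner opposite T is at (-44.500, 49.100). The tangent condition forces SW to be normal to QW and tangency of A1 to RK means the radius SR is perpendicular to RK, with radius 7.1, so the center S sits 7.1 in from both sides at S = (-37.400, 42.000). Then |TS| = |S − T| = 56.238.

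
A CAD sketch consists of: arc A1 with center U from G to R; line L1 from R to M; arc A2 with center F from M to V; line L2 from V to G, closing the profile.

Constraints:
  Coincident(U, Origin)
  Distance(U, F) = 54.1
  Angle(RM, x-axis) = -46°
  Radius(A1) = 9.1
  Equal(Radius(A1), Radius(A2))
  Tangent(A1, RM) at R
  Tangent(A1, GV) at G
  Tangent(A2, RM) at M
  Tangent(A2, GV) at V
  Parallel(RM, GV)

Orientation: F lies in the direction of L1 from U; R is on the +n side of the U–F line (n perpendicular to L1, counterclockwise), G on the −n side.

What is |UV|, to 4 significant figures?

54.86

The slot axis is L1's direction at -46.0°, so u = (cos -46.0°, sin -46.0°) = (0.6947, -0.7193) and n = (−sin -46.0°, cos -46.0°) = (0.7193, 0.6947). U is at the origin and F lies 54.1 along u from U, so F = 54.1·u = (37.58, -38.92). Tangency of A1 to both parallel lines with radius 9.1 puts R and G at U ± 9.1·n: R = (6.546, 6.321), G = (-6.546, -6.321). Equal radii place M and V the same way about F: M = F + 9.1·n = (44.13, -32.59), V = F − 9.1·n = (31.04, -45.24). Then |UV| = |V − U| = 54.86.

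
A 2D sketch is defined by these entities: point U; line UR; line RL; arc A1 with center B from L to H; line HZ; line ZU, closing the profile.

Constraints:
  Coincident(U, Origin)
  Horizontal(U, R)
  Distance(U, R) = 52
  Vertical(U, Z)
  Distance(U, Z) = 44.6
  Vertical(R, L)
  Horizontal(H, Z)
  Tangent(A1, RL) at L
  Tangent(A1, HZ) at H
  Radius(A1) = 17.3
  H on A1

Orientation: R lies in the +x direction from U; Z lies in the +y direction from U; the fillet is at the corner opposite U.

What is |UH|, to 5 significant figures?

56.509

U is at the origin; UR is horizontal with |UR| = 52.0 and R on the +x side, so R = (52.000, 0.0000). U and Z share the same x with |UZ| = 44.6 and Z on the +y side, so Z = (0.0000, 44.600). The virtual corner opposite U is at (52.000, 44.600). A1 meets RL tangentially, so BL is at right angles to RL and the tangent condition forces BH to be normal to HZ, with radius 17.3, so the center B sits 17.3 in from both sides at B = (34.700, 27.300). That places the tangent points at L = (52.000, 27.300) on RL and H = (34.700, 44.600) on HZ. Then |UH| = |H − U| = 56.509.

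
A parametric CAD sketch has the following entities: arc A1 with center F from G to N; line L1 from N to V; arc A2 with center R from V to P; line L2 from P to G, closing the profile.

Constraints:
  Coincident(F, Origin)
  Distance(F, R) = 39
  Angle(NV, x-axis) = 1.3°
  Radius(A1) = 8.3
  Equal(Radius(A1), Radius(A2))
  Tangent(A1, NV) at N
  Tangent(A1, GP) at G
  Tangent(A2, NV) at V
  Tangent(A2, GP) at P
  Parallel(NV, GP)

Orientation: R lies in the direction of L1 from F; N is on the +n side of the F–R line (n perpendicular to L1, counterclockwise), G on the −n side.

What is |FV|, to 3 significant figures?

39.9

The slot axis is L1's direction at 1.3°, so u = (cos 1.3°, sin 1.3°) = (1.00, 0.0227) and n = (−sin 1.3°, cos 1.3°) = (-0.0227, 1.00). F is at the origin and R lies 39.0 along u from F, so R = 39.0·u = (39.0, 0.885). Tangency of A1 to both parallel lines with radius 8.3 puts N and G at F ± 8.3·n: N = (-0.188, 8.30), G = (0.188, -8.30). Equal radii place V and P the same way about R: V = R + 8.3·n = (38.8, 9.18), P = R − 8.3·n = (39.2, -7.41). Then |FV| = |V − F| = 39.9.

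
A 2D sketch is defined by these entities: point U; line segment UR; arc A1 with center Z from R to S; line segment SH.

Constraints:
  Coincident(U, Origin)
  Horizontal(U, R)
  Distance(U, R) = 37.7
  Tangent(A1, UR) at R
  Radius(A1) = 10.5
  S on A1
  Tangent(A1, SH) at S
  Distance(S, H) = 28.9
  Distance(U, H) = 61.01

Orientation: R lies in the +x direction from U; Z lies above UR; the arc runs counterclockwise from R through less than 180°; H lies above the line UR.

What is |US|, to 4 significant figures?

49.48

Checks: U.y = 0.00, R.y = 0.00 ✓; |ZS| = 10.50 ✓; ∠(ZS, SH) = 90.00° ✓; |SH| = 28.90 ✓; |UH| = 61.01 ✓.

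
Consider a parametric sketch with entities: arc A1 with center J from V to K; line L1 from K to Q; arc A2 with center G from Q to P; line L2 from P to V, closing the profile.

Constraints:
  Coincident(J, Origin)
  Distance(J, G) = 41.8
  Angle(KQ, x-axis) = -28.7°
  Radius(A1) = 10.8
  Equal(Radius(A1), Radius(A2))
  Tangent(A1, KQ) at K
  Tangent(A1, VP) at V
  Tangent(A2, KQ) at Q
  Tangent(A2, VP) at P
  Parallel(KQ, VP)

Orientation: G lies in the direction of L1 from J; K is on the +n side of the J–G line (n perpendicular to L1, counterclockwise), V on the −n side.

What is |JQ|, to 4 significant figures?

43.17

The slot axis is L1's direction at -28.7°, so u = (cos -28.7°, sin -28.7°) = (0.8771, -0.4802) and n = (−sin -28.7°, cos -28.7°) = (0.4802, 0.8771). J is at the origin and G lies 41.8 along u from J, so G = 41.8·u = (36.66, -20.07). Tangency of A1 to both parallel lines with radius 10.8 puts K and V at J ± 10.8·n: K = (5.186, 9.473), V = (-5.186, -9.473). Equal radii place Q and P the same way about G: Q = G + 10.8·n = (41.85, -10.60), P = G − 10.8·n = (31.48, -29.55). Then |JQ| = |Q − J| = 43.17.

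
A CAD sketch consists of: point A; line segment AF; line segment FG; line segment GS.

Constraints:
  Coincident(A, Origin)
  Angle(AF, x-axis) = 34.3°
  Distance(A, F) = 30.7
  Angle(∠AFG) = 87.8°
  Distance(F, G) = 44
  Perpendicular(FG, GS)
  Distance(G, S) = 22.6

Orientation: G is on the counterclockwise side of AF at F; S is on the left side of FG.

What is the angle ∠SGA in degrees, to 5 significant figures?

54.382°

A is at the origin; AF runs at 34.3° with length 30.7, so F = 30.7·(cos 34.3°, sin 34.3°) = (25.361, 17.300). ∠AFG = 87.8°, so FG runs at 34.3° + (180° − 87.8°) = 126.50° from the x-axis; with |FG| = 44.0, G = F + 44.0·(cos 126.50°, sin 126.50°) = (-0.81098, 52.670). FG ⟂ GS; with |GS| = 22.6 on the left of FG, S = G + 22.6·(-0.80386, -0.59482) = (-18.978, 39.227). Then cos ∠SGA = GS·GA / (|GS||GA|), giving 54.382°.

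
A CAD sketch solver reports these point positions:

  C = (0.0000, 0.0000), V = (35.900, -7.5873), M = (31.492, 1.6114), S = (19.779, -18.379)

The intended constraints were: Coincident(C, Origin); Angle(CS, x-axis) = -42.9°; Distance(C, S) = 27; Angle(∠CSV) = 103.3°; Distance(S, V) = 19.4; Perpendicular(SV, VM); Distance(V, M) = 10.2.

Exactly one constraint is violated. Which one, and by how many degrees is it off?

Perpendicular(SV, VM) — off by 8.20°.

C = (0.00, 0.00) ✓; CS at -42.90° ✓; |CS| = 27.00 ✓; ∠CSV = 103.3° ✓; |SV| = 19.40 ✓; ∠(SV, VM) = 81.80° ✗; |VM| = 10.20 ✓.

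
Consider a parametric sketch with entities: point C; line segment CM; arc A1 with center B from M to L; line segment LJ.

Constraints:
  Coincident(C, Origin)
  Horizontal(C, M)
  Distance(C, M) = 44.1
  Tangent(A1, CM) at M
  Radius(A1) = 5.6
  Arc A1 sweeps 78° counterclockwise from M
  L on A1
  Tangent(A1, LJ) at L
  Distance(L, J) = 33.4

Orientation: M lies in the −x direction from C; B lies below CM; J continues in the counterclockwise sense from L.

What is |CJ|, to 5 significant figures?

67.613

On A1, M sits at bearing 90° from B; a 78° counterclockwise sweep puts L at bearing 168°, so L = B + 5.6·(cos 168°, sin 168°) = (-49.578, -4.4357). The tangent condition forces BL to be normal to LJ, so LJ runs along (−sin 168°, cos 168°); with |LJ| = 33.4, J = (-56.522, -37.106). Then |CJ| = |J − C| = 67.613.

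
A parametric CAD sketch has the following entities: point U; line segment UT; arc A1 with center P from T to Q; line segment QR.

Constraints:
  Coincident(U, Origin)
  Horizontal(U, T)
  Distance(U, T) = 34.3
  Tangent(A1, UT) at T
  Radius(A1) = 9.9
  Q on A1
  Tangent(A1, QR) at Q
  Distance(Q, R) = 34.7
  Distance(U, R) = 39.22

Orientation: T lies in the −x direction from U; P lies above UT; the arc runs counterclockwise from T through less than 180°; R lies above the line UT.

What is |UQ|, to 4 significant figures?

25.93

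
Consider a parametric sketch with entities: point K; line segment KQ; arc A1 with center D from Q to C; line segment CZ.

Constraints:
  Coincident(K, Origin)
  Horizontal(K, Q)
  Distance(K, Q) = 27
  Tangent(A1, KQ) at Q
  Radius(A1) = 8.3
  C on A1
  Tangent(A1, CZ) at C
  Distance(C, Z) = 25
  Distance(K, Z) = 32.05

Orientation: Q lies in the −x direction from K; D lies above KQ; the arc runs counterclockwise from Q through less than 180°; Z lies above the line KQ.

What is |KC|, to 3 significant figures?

19.9

Checks: K = (0.00, 0.00) ✓; |DC| = 8.300 ✓; ∠(DC, CZ) = 90.00° ✓; |CZ| = 25.00 ✓; |KZ| = 32.05 ✓.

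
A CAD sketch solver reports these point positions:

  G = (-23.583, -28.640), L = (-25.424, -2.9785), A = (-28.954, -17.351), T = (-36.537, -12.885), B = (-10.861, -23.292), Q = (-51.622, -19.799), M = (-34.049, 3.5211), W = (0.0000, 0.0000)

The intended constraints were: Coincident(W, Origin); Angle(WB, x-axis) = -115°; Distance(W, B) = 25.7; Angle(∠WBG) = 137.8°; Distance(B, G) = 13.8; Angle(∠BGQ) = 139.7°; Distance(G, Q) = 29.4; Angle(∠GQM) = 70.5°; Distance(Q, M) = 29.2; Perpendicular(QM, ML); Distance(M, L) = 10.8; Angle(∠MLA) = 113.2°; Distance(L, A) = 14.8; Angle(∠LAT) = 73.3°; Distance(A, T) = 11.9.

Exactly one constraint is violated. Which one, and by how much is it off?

Distance(A, T) = 11.9 — off by 3.10.

W = (0.00, 0.00) ✓; WB at -115.0° ✓; |WB| = 25.70 ✓; ∠WBG = 137.8° ✓; |BG| = 13.80 ✓; ∠BGQ = 139.7° ✓; |GQ| = 29.40 ✓; ∠GQM = 70.50° ✓; |QM| = 29.20 ✓; ∠(QM, ML) = 90.00° ✓; |ML| = 10.80 ✓; ∠MLA = 113.2° ✓; |LA| = 14.80 ✓; ∠LAT = 73.30° ✓; |AT| = 8.800 ✗.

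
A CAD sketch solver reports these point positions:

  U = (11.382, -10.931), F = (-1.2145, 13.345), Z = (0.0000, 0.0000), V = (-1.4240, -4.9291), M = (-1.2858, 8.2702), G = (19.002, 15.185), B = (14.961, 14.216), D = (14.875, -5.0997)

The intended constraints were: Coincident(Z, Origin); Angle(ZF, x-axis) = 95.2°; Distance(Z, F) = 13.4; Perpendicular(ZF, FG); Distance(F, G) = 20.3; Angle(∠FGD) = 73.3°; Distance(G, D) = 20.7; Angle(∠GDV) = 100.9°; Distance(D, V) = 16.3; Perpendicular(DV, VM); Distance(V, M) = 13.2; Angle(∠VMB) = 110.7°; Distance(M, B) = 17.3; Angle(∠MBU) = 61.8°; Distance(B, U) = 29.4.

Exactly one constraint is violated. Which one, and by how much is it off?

Distance(B, U) = 29.4 — off by 4.00.

Z = (0.00, 0.00) ✓; ZF at 95.20° ✓; |ZF| = 13.40 ✓; ∠(ZF, FG) = 90.00° ✓; |FG| = 20.30 ✓; ∠FGD = 73.30° ✓; |GD| = 20.70 ✓; ∠GDV = 100.9° ✓; |DV| = 16.30 ✓; ∠(DV, VM) = 90.00° ✓; |VM| = 13.20 ✓; ∠VMB = 110.7° ✓; |MB| = 17.30 ✓; ∠MBU = 61.80° ✓; |BU| = 25.40 ✗.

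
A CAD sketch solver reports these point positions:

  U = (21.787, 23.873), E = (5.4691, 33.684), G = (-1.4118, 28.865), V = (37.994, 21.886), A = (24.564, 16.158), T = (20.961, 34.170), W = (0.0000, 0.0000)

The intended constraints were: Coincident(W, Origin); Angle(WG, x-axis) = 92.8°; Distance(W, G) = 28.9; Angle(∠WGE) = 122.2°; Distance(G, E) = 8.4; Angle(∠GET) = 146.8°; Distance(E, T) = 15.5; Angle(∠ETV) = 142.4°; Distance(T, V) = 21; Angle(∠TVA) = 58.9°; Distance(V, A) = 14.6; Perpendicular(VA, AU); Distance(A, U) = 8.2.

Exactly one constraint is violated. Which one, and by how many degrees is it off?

Perpendicular(VA, AU) — off by 3.30°.

W = (0.00, 0.00) ✓; WG at 92.80° ✓; |WG| = 28.90 ✓; ∠WGE = 122.2° ✓; |GE| = 8.401 ✓; ∠GET = 146.8° ✓; |ET| = 15.50 ✓; ∠ETV = 142.4° ✓; |TV| = 21.00 ✓; ∠TVA = 58.90° ✓; |VA| = 14.60 ✓; ∠(VA, AU) = 93.30° ✗; |AU| = 8.200 ✓.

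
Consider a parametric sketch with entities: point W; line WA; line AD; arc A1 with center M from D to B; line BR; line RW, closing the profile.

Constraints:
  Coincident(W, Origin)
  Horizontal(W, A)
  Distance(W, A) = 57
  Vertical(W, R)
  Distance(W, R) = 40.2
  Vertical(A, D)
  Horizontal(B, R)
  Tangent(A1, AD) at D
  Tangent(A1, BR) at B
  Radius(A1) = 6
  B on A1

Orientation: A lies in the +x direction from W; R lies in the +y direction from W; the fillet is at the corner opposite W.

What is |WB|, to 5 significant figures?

64.939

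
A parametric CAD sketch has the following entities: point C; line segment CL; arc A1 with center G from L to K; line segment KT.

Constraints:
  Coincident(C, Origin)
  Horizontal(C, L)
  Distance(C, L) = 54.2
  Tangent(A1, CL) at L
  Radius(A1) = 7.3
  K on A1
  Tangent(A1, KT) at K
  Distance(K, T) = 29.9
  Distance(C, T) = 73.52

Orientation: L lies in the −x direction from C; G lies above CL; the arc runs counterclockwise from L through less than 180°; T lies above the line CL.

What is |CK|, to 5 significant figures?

49.281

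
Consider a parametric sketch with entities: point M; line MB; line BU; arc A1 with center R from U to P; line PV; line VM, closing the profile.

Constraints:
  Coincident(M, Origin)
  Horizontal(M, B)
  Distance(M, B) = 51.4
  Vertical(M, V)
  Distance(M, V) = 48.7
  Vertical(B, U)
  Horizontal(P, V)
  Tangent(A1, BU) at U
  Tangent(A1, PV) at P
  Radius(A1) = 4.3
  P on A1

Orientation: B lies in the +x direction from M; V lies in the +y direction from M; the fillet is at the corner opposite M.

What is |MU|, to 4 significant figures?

67.92

M is at the origin; MB is horizontal with |MB| = 51.4 and B on the +x side, so B = (51.40, 0.000). M and V share the same x with |MV| = 48.7 and V on the +y side, so V = (0.000, 48.70). The virtual corner opposite M is at (51.40, 48.70). Tangency of A1 to BU means the radius RU is perpendicular to BU and tangency of A1 to PV means the radius RP is perpendicular to PV, with radius 4.3, so the center R sits 4.3 in from both sides at R = (47.10, 44.40). That places the tangent points at U = (51.40, 44.40) on BU and P = (47.10, 48.70) on PV. Then |MU| = |U − M| = 67.92.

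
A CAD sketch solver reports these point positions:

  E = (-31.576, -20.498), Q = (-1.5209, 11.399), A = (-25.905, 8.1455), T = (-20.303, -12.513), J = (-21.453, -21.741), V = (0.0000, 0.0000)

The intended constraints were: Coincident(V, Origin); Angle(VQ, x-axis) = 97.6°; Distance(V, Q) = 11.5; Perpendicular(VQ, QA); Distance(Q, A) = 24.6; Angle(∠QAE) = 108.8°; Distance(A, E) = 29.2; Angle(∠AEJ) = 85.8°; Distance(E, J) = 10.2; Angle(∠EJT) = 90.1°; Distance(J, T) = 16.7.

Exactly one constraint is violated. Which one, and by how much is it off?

Distance(J, T) = 16.7 — off by 7.40.

V = (0.00, 0.00) ✓; VQ at 97.60° ✓; |VQ| = 11.50 ✓; ∠(VQ, QA) = 90.00° ✓; |QA| = 24.60 ✓; ∠QAE = 108.8° ✓; |AE| = 29.20 ✓; ∠AEJ = 85.80° ✓; |EJ| = 10.20 ✓; ∠EJT = 90.10° ✓; |JT| = 9.299 ✗.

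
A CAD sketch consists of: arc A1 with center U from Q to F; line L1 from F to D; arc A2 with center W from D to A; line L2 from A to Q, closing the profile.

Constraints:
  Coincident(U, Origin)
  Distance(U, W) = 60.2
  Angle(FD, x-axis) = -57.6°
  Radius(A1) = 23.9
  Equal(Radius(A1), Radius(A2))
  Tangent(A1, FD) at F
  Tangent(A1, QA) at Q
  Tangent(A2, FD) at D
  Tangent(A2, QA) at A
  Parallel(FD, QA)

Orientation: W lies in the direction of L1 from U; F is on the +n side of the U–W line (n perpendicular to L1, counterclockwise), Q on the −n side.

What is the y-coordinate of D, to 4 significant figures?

-38.02

Tangency of A1 to both parallel lines with radius 23.9 puts F and Q at U ± 23.9·n: F = (20.18, 12.81), Q = (-20.18, -12.81). Equal radii place D and A the same way about W: D = W + 23.9·n = (52.44, -38.02), A = W − 23.9·n = (12.08, -63.63). So D.y = -38.02.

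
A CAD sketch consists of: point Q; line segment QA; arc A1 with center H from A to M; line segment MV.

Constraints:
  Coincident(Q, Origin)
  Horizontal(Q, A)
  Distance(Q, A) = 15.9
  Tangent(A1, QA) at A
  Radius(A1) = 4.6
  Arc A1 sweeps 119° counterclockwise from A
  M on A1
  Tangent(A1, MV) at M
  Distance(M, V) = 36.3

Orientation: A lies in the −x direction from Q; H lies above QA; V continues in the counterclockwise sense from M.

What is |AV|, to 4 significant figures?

40.90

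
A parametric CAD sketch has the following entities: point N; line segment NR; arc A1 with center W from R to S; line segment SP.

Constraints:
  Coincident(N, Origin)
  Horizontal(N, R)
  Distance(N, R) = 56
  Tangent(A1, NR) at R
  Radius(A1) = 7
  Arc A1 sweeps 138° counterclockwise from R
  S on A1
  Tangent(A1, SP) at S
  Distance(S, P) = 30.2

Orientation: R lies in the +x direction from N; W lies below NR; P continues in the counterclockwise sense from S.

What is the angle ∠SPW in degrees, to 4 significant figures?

13.05°

On A1, R sits at bearing 90° from W; a 138° counterclockwise sweep puts S at bearing 228°, so S = W + 7.0·(cos 228°, sin 228°) = (51.32, -12.20). Tangency of A1 to SP means the radius WS is perpendicular to SP, so SP runs along (−sin 228°, cos 228°); with |SP| = 30.2, P = (73.76, -32.41). Then cos ∠SPW = PS·PW / (|PS||PW|), giving 13.05°.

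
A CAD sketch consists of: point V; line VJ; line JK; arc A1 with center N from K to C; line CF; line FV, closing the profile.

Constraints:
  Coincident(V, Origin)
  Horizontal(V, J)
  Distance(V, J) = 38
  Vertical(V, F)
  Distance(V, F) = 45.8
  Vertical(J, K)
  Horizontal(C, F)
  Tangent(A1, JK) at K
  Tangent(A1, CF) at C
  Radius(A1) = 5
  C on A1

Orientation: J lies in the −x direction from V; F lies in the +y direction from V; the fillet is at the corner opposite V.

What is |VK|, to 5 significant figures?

55.755

V is at the origin; VJ is horizontal with |VJ| = 38.0 and J on the −x side, so J = (-38.000, 0.0000). VF is vertical with |VF| = 45.8 and F on the +y side, so F = (0.0000, 45.800). The virtual corner opposite V is at (-38.000, 45.800). A1 meets JK tangentially, so NK is at right angles to JK and tangency of A1 to CF means the radius NC is perpendicular to CF, with radius 5.0, so the center N sits 5.0 in from both sides at N = (-33.000, 40.800). That places the tangent points at K = (-38.000, 40.800) on JK and C = (-33.000, 45.800) on CF. Then |VK| = |K − V| = 55.755.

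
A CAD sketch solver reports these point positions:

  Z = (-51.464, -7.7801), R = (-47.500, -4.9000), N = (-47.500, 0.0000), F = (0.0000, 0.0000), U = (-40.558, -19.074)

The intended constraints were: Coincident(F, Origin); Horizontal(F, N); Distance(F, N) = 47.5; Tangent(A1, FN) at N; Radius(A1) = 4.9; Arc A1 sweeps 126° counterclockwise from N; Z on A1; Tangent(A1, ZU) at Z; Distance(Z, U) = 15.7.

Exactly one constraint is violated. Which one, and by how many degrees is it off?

Tangent(A1, ZU) at Z — off by 8.00°.

F = (0.00, 0.00) ✓; F.y = 0.00, N.y = 0.00 ✓; |FN| = 47.50 ✓; ∠(RN, NF) = 90.00° ✓; |RN| = 4.900 ✓; bearing(R→Z) − bearing(R→N) = 126.0° ✓; |RZ| = 4.900 ✓; ∠(RZ, ZU) = 82.00° ✗; |ZU| = 15.70 ✓.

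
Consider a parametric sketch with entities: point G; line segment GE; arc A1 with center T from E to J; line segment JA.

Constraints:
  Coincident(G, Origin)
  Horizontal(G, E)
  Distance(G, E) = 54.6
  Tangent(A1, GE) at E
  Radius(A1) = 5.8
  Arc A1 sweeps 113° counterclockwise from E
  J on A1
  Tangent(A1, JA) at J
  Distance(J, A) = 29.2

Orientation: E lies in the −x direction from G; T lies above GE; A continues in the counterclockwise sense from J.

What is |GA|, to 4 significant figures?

70.01

On A1, E sits at bearing -90° from T; a 113° counterclockwise sweep puts J at bearing 23°, so J = T + 5.8·(cos 23°, sin 23°) = (-49.26, 8.066). A1 meets JA tangentially, so TJ is at right angles to JA, so JA runs along (−sin 23°, cos 23°); with |JA| = 29.2, A = (-60.67, 34.94). Then |GA| = |A − G| = 70.01.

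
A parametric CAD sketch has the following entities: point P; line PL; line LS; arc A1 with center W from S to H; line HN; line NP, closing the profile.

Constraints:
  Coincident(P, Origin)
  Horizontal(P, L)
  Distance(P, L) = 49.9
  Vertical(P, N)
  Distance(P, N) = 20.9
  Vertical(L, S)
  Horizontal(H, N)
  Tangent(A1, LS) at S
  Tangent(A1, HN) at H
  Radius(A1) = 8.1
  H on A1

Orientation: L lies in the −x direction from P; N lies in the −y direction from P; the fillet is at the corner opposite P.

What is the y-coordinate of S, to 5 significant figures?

-12.800

P is at the origin; P and L share the same y with |PL| = 49.9 and L on the −x side, so L = (-49.900, 0.0000). PN is vertical with |PN| = 20.9 and N on the −y side, so N = (0.0000, -20.900). The virtual corner opposite P is at (-49.900, -20.900). The tangent condition forces WS to be normal to LS and the tangent condition forces WH to be normal to HN, with radius 8.1, so the center W sits 8.1 in from both sides at W = (-41.800, -12.800). That places the tangent points at S = (-49.900, -12.800) on LS and H = (-41.800, -20.900) on HN. So S.y = -12.800.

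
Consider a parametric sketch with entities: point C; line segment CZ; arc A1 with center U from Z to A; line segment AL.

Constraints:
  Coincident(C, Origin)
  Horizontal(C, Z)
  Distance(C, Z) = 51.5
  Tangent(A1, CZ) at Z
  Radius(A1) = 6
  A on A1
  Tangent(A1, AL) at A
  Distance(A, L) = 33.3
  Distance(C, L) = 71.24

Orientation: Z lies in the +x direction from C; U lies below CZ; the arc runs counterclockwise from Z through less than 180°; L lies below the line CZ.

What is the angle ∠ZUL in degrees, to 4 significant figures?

165.9°

Checks: ∠(UZ, ZC) = 90.00° ✓; |UZ| = 6.000 ✓; |UA| = 6.000 ✓; ∠(UA, AL) = 90.00° ✓; |AL| = 33.30 ✓; |CL| = 71.24 ✓.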